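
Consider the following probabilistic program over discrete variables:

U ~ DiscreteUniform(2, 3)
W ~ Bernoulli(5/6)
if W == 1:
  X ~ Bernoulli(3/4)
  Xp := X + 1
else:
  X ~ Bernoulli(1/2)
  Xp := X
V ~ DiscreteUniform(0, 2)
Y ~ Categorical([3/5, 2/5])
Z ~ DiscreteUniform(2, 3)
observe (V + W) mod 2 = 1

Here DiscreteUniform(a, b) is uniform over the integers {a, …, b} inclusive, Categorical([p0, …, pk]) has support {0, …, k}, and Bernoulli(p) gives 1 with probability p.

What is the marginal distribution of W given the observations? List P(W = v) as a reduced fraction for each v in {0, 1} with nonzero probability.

P(W=0) = 1/11, P(W=1) = 10/11

Enumerate traces; 48 have nonzero weight after conditioning:
  (U=2, W=0, X=0, V=1, Y=0, Z=2) weight 1/240
  (U=2, W=0, X=0, V=1, Y=0, Z=3) weight 1/240
  (U=2, W=0, X=0, V=1, Y=1, Z=2) weight 1/360
  (U=2, W=0, X=0, V=1, Y=1, Z=3) weight 1/360
  (U=2, W=0, X=1, V=1, Y=0, Z=2) weight 1/240
  (U=2, W=0, X=1, V=1, Y=0, Z=3) weight 1/240
  (U=2, W=0, X=1, V=1, Y=1, Z=2) weight 1/360
  (U=2, W=0, X=1, V=1, Y=1, Z=3) weight 1/360
  (U=2, W=1, X=0, V=0, Y=0, Z=2) weight 1/96
  … 39 more
Group by W:
  weight(W=0) = 1/18
  weight(W=1) = 5/9
Total weight = 1/18 + 5/9 = 11/18
P(W=0 | obs) = 1/18 / 11/18 = 1/11
P(W=1 | obs) = 5/9 / 11/18 = 10/11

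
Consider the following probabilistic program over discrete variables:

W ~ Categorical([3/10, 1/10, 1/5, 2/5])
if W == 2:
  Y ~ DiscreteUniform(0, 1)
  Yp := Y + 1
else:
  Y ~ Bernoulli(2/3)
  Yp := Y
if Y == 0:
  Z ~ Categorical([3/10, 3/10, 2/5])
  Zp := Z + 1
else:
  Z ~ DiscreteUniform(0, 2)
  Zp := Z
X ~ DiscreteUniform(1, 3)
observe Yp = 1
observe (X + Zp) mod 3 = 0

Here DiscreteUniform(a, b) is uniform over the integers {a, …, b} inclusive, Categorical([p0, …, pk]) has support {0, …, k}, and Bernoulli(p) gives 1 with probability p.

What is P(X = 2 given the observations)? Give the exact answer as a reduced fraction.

Enumerate traces; 12 have nonzero weight after conditioning:
  (W=0, Y=1, Z=0, X=3) weight 1/45
  (W=0, Y=1, Z=1, X=2) weight 1/45
  (W=0, Y=1, Z=2, X=1) weight 1/45
  (W=1, Y=1, Z=0, X=3) weight 1/135
  (W=1, Y=1, Z=1, X=2) weight 1/135
  (W=1, Y=1, Z=2, X=1) weight 1/135
  (W=2, Y=0, Z=0, X=2) weight 1/100
  (W=2, Y=0, Z=1, X=1) weight 1/100
  … 4 more
Group by X:
  weight(X=1) = 187/2700
  weight(X=2) = 187/2700
  weight(X=3) = 49/675
Total weight = 187/2700 + 187/2700 + 49/675 = 19/90
P(X=1 | obs) = 187/2700 / 19/90 = 187/570
P(X=2 | obs) = 187/2700 / 19/90 = 187/570
P(X=3 | obs) = 49/675 / 19/90 = 98/285

P(X = 2 | obs) = 187/570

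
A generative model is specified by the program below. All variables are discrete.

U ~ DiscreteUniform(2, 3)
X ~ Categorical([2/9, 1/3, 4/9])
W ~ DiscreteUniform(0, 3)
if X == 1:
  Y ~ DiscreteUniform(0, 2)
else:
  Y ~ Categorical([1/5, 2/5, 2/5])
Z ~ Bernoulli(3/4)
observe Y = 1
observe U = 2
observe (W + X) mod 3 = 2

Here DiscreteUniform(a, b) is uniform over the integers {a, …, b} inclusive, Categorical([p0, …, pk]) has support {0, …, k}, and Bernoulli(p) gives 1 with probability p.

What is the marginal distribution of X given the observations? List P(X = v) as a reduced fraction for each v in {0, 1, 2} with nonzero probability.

Enumerate traces; 8 have nonzero weight after conditioning:
  (U=2, X=0, W=2, Y=1, Z=0) weight 1/360
  (U=2, X=0, W=2, Y=1, Z=1) weight 1/120
  (U=2, X=1, W=1, Y=1, Z=0) weight 1/288
  (U=2, X=1, W=1, Y=1, Z=1) weight 1/96
  (U=2, X=2, W=0, Y=1, Z=0) weight 1/180
  (U=2, X=2, W=0, Y=1, Z=1) weight 1/60
  (U=2, X=2, W=3, Y=1, Z=0) weight 1/180
  (U=2, X=2, W=3, Y=1, Z=1) weight 1/60
Group by X:
  weight(X=0) = 1/90
  weight(X=1) = 1/72
  weight(X=2) = 2/45
Total weight = 1/90 + 1/72 + 2/45 = 5/72
P(X=0 | obs) = 1/90 / 5/72 = 4/25
P(X=1 | obs) = 1/72 / 5/72 = 1/5
P(X=2 | obs) = 2/45 / 5/72 = 16/25

P(X=0) = 4/25, P(X=1) = 1/5, P(X=2) = 16/25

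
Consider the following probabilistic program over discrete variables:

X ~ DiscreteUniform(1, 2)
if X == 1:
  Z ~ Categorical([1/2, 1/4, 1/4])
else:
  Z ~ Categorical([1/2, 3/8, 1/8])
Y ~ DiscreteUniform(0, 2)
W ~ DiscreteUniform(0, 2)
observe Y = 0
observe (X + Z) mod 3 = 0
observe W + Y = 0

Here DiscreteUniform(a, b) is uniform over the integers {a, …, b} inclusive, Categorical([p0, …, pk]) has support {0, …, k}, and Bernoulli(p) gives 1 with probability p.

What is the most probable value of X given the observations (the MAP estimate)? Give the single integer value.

argmax_v P(X = v | obs) = 2

Enumerate traces; 2 have nonzero weight after conditioning:
  (X=1, Z=2, Y=0, W=0) weight 1/72
  (X=2, Z=1, Y=0, W=0) weight 1/48
Group by X:
  weight(X=1) = 1/72
  weight(X=2) = 1/48
Total weight = 1/72 + 1/48 = 5/144
P(X=1 | obs) = 1/72 / 5/144 = 2/5
P(X=2 | obs) = 1/48 / 5/144 = 3/5
argmax = 2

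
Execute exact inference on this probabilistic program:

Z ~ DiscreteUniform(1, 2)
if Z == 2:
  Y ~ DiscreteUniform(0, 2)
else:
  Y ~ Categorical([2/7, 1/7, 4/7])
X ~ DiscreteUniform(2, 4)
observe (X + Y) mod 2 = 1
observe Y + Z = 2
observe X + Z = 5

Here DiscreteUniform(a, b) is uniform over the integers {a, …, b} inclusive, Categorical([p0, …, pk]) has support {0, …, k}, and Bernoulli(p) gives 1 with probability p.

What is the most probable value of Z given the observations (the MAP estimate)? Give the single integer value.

Enumerate traces; 2 have nonzero weight after conditioning:
  (Z=1, Y=1, X=4) weight 1/42
  (Z=2, Y=0, X=3) weight 1/18
Group by Z:
  weight(Z=1) = 1/42
  weight(Z=2) = 1/18
Total weight = 1/42 + 1/18 = 5/63
P(Z=1 | obs) = 1/42 / 5/63 = 3/10
P(Z=2 | obs) = 1/18 / 5/63 = 7/10
argmax = 2

argmax_v P(Z = v | obs) = 2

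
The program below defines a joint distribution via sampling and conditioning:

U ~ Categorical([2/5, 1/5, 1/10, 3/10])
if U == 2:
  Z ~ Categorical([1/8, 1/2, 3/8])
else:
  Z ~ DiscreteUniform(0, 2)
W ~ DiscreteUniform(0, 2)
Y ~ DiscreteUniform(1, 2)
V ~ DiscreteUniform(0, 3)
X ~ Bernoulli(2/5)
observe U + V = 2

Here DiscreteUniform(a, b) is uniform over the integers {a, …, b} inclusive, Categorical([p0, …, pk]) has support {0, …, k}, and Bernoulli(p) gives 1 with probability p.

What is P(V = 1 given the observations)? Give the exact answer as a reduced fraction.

Enumerate traces; 108 have nonzero weight after conditioning:
  (U=0, Z=0, W=0, Y=1, V=2, X=0) weight 1/300
  (U=0, Z=0, W=0, Y=1, V=2, X=1) weight 1/450
  (U=0, Z=0, W=0, Y=2, V=2, X=0) weight 1/300
  (U=0, Z=0, W=0, Y=2, V=2, X=1) weight 1/450
  (U=0, Z=0, W=1, Y=1, V=2, X=0) weight 1/300
  (U=0, Z=0, W=1, Y=1, V=2, X=1) weight 1/450
  (U=0, Z=0, W=1, Y=2, V=2, X=0) weight 1/300
  (U=0, Z=0, W=1, Y=2, V=2, X=1) weight 1/450
  (U=1, Z=0, W=0, Y=1, V=1, X=0) weight 1/600
  (U=2, Z=0, W=0, Y=1, V=0, X=0) weight 1/3200
  … 98 more
Group by V:
  weight(V=0) = 1/40
  weight(V=1) = 1/20
  weight(V=2) = 1/10
Total weight = 1/40 + 1/20 + 1/10 = 7/40
P(V=0 | obs) = 1/40 / 7/40 = 1/7
P(V=1 | obs) = 1/20 / 7/40 = 2/7
P(V=2 | obs) = 1/10 / 7/40 = 4/7

P(V = 1 | obs) = 2/7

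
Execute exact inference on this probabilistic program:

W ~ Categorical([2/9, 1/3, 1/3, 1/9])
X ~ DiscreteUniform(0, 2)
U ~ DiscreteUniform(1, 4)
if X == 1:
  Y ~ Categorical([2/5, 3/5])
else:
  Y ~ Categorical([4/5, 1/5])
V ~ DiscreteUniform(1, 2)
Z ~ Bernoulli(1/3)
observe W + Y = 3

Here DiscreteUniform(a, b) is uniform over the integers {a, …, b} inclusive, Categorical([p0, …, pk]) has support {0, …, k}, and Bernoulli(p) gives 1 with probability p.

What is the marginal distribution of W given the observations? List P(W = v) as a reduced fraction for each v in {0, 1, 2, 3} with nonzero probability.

Enumerate traces; 96 have nonzero weight after conditioning:
  (W=2, X=0, U=1, Y=1, V=1, Z=0) weight 1/540
  (W=2, X=0, U=1, Y=1, V=1, Z=1) weight 1/1080
  (W=2, X=0, U=1, Y=1, V=2, Z=0) weight 1/540
  (W=2, X=0, U=1, Y=1, V=2, Z=1) weight 1/1080
  (W=2, X=0, U=2, Y=1, V=1, Z=0) weight 1/540
  (W=2, X=0, U=2, Y=1, V=1, Z=1) weight 1/1080
  (W=2, X=0, U=2, Y=1, V=2, Z=0) weight 1/540
  (W=2, X=0, U=2, Y=1, V=2, Z=1) weight 1/1080
  (W=3, X=0, U=1, Y=0, V=1, Z=0) weight 1/405
  … 87 more
Group by W:
  weight(W=2) = 1/9
  weight(W=3) = 2/27
Total weight = 1/9 + 2/27 = 5/27
P(W=2 | obs) = 1/9 / 5/27 = 3/5
P(W=3 | obs) = 2/27 / 5/27 = 2/5

P(W=2) = 3/5, P(W=3) = 2/5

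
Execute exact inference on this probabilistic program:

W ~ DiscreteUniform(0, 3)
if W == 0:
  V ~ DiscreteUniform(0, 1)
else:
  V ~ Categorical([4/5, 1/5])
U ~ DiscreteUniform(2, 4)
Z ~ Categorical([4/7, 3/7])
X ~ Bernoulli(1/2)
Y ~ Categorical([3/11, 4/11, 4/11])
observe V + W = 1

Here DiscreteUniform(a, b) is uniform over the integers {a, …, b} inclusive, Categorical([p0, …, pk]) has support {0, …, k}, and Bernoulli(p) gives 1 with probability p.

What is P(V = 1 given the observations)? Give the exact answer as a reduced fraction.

Enumerate traces; 72 have nonzero weight after conditioning:
  (W=0, V=1, U=2, Z=0, X=0, Y=0) weight 1/308
  (W=0, V=1, U=2, Z=0, X=0, Y=1) weight 1/231
  (W=0, V=1, U=2, Z=0, X=0, Y=2) weight 1/231
  (W=0, V=1, U=2, Z=0, X=1, Y=0) weight 1/308
  (W=0, V=1, U=2, Z=0, X=1, Y=1) weight 1/231
  (W=0, V=1, U=2, Z=0, X=1, Y=2) weight 1/231
  (W=0, V=1, U=2, Z=1, X=0, Y=0) weight 3/1232
  (W=0, V=1, U=2, Z=1, X=0, Y=1) weight 1/308
  (W=1, V=0, U=2, Z=0, X=0, Y=0) weight 2/385
  … 63 more
Group by V:
  weight(V=0) = 1/5
  weight(V=1) = 1/8
Total weight = 1/5 + 1/8 = 13/40
P(V=0 | obs) = 1/5 / 13/40 = 8/13
P(V=1 | obs) = 1/8 / 13/40 = 5/13

P(V = 1 | obs) = 5/13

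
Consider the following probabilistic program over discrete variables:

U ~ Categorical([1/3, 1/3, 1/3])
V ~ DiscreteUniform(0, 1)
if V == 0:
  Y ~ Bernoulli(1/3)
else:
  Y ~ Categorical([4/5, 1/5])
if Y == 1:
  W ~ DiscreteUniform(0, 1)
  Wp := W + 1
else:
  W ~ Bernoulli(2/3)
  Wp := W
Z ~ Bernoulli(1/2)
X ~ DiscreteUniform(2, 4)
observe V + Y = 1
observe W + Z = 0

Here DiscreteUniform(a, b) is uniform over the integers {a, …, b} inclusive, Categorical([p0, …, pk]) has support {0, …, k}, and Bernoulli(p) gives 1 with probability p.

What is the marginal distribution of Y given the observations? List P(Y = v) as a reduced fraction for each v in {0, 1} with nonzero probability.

Enumerate traces; 18 have nonzero weight after conditioning:
  (U=0, V=0, Y=1, W=0, Z=0, X=2) weight 1/216
  (U=0, V=0, Y=1, W=0, Z=0, X=3) weight 1/216
  (U=0, V=0, Y=1, W=0, Z=0, X=4) weight 1/216
  (U=0, V=1, Y=0, W=0, Z=0, X=2) weight 1/135
  (U=0, V=1, Y=0, W=0, Z=0, X=3) weight 1/135
  (U=0, V=1, Y=0, W=0, Z=0, X=4) weight 1/135
  (U=1, V=0, Y=1, W=0, Z=0, X=2) weight 1/216
  (U=1, V=0, Y=1, W=0, Z=0, X=3) weight 1/216
  … 10 more
Group by Y:
  weight(Y=0) = 1/15
  weight(Y=1) = 1/24
Total weight = 1/15 + 1/24 = 13/120
P(Y=0 | obs) = 1/15 / 13/120 = 8/13
P(Y=1 | obs) = 1/24 / 13/120 = 5/13

P(Y=0) = 8/13, P(Y=1) = 5/13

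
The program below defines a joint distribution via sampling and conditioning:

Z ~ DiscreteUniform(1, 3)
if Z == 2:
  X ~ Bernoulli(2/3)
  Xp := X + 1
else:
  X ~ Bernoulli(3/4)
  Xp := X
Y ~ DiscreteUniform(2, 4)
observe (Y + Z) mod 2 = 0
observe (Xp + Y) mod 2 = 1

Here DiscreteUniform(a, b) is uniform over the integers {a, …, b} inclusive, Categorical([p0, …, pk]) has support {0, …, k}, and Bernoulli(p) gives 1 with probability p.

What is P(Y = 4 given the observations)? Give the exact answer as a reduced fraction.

Enumerate traces; 4 have nonzero weight after conditioning:
  (Z=1, X=0, Y=3) weight 1/36
  (Z=2, X=0, Y=2) weight 1/27
  (Z=2, X=0, Y=4) weight 1/27
  (Z=3, X=0, Y=3) weight 1/36
Group by Y:
  weight(Y=2) = 1/27
  weight(Y=3) = 1/18
  weight(Y=4) = 1/27
Total weight = 1/27 + 1/18 + 1/27 = 7/54
P(Y=2 | obs) = 1/27 / 7/54 = 2/7
P(Y=3 | obs) = 1/18 / 7/54 = 3/7
P(Y=4 | obs) = 1/27 / 7/54 = 2/7

P(Y = 4 | obs) = 2/7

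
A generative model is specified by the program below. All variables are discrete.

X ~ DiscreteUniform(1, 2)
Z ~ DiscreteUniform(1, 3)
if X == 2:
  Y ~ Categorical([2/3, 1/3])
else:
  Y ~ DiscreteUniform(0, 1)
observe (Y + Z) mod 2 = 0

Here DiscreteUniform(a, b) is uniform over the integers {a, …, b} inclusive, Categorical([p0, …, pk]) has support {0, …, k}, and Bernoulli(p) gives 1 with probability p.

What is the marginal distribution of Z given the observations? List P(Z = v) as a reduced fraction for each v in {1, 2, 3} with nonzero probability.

Enumerate traces; 6 have nonzero weight after conditioning:
  (X=1, Z=1, Y=1) weight 1/12
  (X=1, Z=2, Y=0) weight 1/12
  (X=1, Z=3, Y=1) weight 1/12
  (X=2, Z=1, Y=1) weight 1/18
  (X=2, Z=2, Y=0) weight 1/9
  (X=2, Z=3, Y=1) weight 1/18
Group by Z:
  weight(Z=1) = 5/36
  weight(Z=2) = 7/36
  weight(Z=3) = 5/36
Total weight = 5/36 + 7/36 + 5/36 = 17/36
P(Z=1 | obs) = 5/36 / 17/36 = 5/17
P(Z=2 | obs) = 7/36 / 17/36 = 7/17
P(Z=3 | obs) = 5/36 / 17/36 = 5/17

P(Z=1) = 5/17, P(Z=2) = 7/17, P(Z=3) = 5/17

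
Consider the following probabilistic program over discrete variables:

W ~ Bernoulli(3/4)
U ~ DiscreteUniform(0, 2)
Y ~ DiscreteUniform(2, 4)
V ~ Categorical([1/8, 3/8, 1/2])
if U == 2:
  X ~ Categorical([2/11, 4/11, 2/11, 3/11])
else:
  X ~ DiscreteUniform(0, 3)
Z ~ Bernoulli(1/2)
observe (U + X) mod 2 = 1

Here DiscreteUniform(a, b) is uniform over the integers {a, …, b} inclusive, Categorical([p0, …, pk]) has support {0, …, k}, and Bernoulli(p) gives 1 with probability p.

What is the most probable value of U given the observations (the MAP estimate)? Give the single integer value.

Enumerate traces; 216 have nonzero weight after conditioning:
  (W=0, U=0, Y=2, V=0, X=1, Z=0) weight 1/2304
  (W=0, U=0, Y=2, V=0, X=1, Z=1) weight 1/2304
  (W=0, U=0, Y=2, V=0, X=3, Z=0) weight 1/2304
  (W=0, U=0, Y=2, V=0, X=3, Z=1) weight 1/2304
  (W=0, U=0, Y=2, V=1, X=1, Z=0) weight 1/768
  (W=0, U=0, Y=2, V=1, X=1, Z=1) weight 1/768
  (W=0, U=0, Y=2, V=1, X=3, Z=0) weight 1/768
  (W=0, U=0, Y=2, V=1, X=3, Z=1) weight 1/768
  (W=0, U=1, Y=2, V=0, X=0, Z=0) weight 1/2304
  (W=0, U=2, Y=2, V=0, X=1, Z=0) weight 1/1584
  … 206 more
Group by U:
  weight(U=0) = 1/6
  weight(U=1) = 1/6
  weight(U=2) = 7/33
Total weight = 1/6 + 1/6 + 7/33 = 6/11
P(U=0 | obs) = 1/6 / 6/11 = 11/36
P(U=1 | obs) = 1/6 / 6/11 = 11/36
P(U=2 | obs) = 7/33 / 6/11 = 7/18
argmax = 2

argmax_v P(U = v | obs) = 2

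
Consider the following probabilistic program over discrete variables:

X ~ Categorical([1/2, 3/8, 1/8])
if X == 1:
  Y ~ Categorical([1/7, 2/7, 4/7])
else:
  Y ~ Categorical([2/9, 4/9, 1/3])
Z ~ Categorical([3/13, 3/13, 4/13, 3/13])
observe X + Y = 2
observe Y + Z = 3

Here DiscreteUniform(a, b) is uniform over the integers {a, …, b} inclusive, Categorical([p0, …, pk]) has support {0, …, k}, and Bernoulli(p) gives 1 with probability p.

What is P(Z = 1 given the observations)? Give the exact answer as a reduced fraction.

P(Z = 1 | obs) = 42/85

Enumerate traces; 3 have nonzero weight after conditioning:
  (X=0, Y=2, Z=1) weight 1/26
  (X=1, Y=1, Z=2) weight 3/91
  (X=2, Y=0, Z=3) weight 1/156
Group by Z:
  weight(Z=1) = 1/26
  weight(Z=2) = 3/91
  weight(Z=3) = 1/156
Total weight = 1/26 + 3/91 + 1/156 = 85/1092
P(Z=1 | obs) = 1/26 / 85/1092 = 42/85
P(Z=2 | obs) = 3/91 / 85/1092 = 36/85
P(Z=3 | obs) = 1/156 / 85/1092 = 7/85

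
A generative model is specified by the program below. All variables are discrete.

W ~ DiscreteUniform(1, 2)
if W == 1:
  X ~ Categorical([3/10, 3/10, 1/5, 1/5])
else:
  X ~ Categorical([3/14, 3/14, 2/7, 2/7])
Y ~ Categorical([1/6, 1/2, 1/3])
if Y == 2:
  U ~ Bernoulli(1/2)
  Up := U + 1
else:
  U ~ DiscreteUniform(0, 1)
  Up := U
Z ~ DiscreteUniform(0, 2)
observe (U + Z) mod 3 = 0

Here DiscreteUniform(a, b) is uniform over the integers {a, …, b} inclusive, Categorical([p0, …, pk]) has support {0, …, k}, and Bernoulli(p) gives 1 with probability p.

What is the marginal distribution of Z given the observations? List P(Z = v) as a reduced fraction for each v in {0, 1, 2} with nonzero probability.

P(Z=0) = 1/2, P(Z=2) = 1/2

Enumerate traces; 48 have nonzero weight after conditioning:
  (W=1, X=0, Y=0, U=0, Z=0) weight 1/240
  (W=1, X=0, Y=0, U=1, Z=2) weight 1/240
  (W=1, X=0, Y=1, U=0, Z=0) weight 1/80
  (W=1, X=0, Y=1, U=1, Z=2) weight 1/80
  (W=1, X=0, Y=2, U=0, Z=0) weight 1/120
  (W=1, X=0, Y=2, U=1, Z=2) weight 1/120
  (W=1, X=1, Y=0, U=0, Z=0) weight 1/240
  (W=1, X=1, Y=0, U=1, Z=2) weight 1/240
  … 40 more
Group by Z:
  weight(Z=0) = 1/6
  weight(Z=2) = 1/6
Total weight = 1/6 + 1/6 = 1/3
P(Z=0 | obs) = 1/6 / 1/3 = 1/2
P(Z=2 | obs) = 1/6 / 1/3 = 1/2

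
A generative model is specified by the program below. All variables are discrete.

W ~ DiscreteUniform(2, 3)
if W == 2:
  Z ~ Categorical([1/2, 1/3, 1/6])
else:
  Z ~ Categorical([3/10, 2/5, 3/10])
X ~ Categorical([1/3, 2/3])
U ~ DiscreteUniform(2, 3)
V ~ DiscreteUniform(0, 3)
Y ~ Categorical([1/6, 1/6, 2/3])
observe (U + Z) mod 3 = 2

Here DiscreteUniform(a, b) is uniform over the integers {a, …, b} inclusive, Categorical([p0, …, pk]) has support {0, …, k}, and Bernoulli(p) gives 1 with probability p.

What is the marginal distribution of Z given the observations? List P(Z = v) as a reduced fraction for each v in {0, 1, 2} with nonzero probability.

P(Z=0) = 12/19, P(Z=2) = 7/19

Enumerate traces; 96 have nonzero weight after conditioning:
  (W=2, Z=0, X=0, U=2, V=0, Y=0) weight 1/576
  (W=2, Z=0, X=0, U=2, V=0, Y=1) weight 1/576
  (W=2, Z=0, X=0, U=2, V=0, Y=2) weight 1/144
  (W=2, Z=0, X=0, U=2, V=1, Y=0) weight 1/576
  (W=2, Z=0, X=0, U=2, V=1, Y=1) weight 1/576
  (W=2, Z=0, X=0, U=2, V=1, Y=2) weight 1/144
  (W=2, Z=0, X=0, U=2, V=2, Y=0) weight 1/576
  (W=2, Z=0, X=0, U=2, V=2, Y=1) weight 1/576
  (W=2, Z=2, X=0, U=3, V=0, Y=0) weight 1/1728
  … 87 more
Group by Z:
  weight(Z=0) = 1/5
  weight(Z=2) = 7/60
Total weight = 1/5 + 7/60 = 19/60
P(Z=0 | obs) = 1/5 / 19/60 = 12/19
P(Z=2 | obs) = 7/60 / 19/60 = 7/19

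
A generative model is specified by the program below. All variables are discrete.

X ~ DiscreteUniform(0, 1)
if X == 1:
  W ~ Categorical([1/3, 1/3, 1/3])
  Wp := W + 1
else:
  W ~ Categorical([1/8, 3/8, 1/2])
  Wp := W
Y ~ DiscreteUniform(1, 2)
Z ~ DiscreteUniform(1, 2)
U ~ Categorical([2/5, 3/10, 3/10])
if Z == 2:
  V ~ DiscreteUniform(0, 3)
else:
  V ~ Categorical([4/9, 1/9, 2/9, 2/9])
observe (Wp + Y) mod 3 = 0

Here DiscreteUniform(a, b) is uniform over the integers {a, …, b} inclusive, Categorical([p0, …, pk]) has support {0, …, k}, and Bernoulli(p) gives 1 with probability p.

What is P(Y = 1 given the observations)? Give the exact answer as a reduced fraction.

P(Y = 1 | obs) = 20/37

Enumerate traces; 96 have nonzero weight after conditioning:
  (X=0, W=1, Y=2, Z=1, U=0, V=0) weight 1/120
  (X=0, W=1, Y=2, Z=1, U=0, V=1) weight 1/480
  (X=0, W=1, Y=2, Z=1, U=0, V=2) weight 1/240
  (X=0, W=1, Y=2, Z=1, U=0, V=3) weight 1/240
  (X=0, W=1, Y=2, Z=1, U=1, V=0) weight 1/160
  (X=0, W=1, Y=2, Z=1, U=1, V=1) weight 1/640
  (X=0, W=1, Y=2, Z=1, U=1, V=2) weight 1/320
  (X=0, W=1, Y=2, Z=1, U=1, V=3) weight 1/320
  (X=0, W=2, Y=1, Z=1, U=0, V=0) weight 1/90
  … 87 more
Group by Y:
  weight(Y=1) = 5/24
  weight(Y=2) = 17/96
Total weight = 5/24 + 17/96 = 37/96
P(Y=1 | obs) = 5/24 / 37/96 = 20/37
P(Y=2 | obs) = 17/96 / 37/96 = 17/37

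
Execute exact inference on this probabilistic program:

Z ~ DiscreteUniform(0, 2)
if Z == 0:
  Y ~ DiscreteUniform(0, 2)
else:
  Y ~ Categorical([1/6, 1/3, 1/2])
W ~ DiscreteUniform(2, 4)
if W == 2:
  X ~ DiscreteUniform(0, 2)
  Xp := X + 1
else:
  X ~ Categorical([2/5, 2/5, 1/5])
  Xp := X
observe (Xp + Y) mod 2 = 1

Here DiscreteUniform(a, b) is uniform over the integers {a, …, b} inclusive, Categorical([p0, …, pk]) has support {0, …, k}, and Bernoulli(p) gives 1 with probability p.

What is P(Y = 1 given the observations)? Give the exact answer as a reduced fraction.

Enumerate traces; 39 have nonzero weight after conditioning:
  (Z=0, Y=0, W=2, X=0) weight 1/81
  (Z=0, Y=0, W=2, X=2) weight 1/81
  (Z=0, Y=0, W=3, X=1) weight 2/135
  (Z=0, Y=0, W=4, X=1) weight 2/135
  (Z=0, Y=1, W=2, X=1) weight 1/81
  (Z=0, Y=1, W=3, X=0) weight 2/135
  (Z=0, Y=1, W=3, X=2) weight 1/135
  (Z=0, Y=1, W=4, X=0) weight 2/135
  (Z=0, Y=2, W=2, X=0) weight 1/81
  … 30 more
Group by Y:
  weight(Y=0) = 44/405
  weight(Y=1) = 23/135
  weight(Y=2) = 88/405
Total weight = 44/405 + 23/135 + 88/405 = 67/135
P(Y=0 | obs) = 44/405 / 67/135 = 44/201
P(Y=1 | obs) = 23/135 / 67/135 = 23/67
P(Y=2 | obs) = 88/405 / 67/135 = 88/201

P(Y = 1 | obs) = 23/67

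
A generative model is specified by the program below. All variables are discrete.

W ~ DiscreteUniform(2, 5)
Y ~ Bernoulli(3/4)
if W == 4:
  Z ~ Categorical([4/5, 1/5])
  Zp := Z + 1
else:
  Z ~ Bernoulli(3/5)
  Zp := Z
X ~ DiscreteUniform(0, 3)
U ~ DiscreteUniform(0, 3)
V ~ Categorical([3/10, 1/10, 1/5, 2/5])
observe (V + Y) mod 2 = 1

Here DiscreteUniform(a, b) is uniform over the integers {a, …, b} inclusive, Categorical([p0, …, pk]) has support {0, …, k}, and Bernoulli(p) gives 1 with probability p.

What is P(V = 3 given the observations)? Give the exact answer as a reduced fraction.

Enumerate traces; 512 have nonzero weight after conditioning:
  (W=2, Y=0, Z=0, X=0, U=0, V=1) weight 1/6400
  (W=2, Y=0, Z=0, X=0, U=0, V=3) weight 1/1600
  (W=2, Y=0, Z=0, X=0, U=1, V=1) weight 1/6400
  (W=2, Y=0, Z=0, X=0, U=1, V=3) weight 1/1600
  (W=2, Y=0, Z=0, X=0, U=2, V=1) weight 1/6400
  (W=2, Y=0, Z=0, X=0, U=2, V=3) weight 1/1600
  (W=2, Y=0, Z=0, X=0, U=3, V=1) weight 1/6400
  (W=2, Y=0, Z=0, X=0, U=3, V=3) weight 1/1600
  (W=2, Y=1, Z=0, X=0, U=0, V=0) weight 9/6400
  (W=2, Y=1, Z=0, X=0, U=0, V=2) weight 3/3200
  … 502 more
Group by V:
  weight(V=0) = 9/40
  weight(V=1) = 1/40
  weight(V=2) = 3/20
  weight(V=3) = 1/10
Total weight = 9/40 + 1/40 + 3/20 + 1/10 = 1/2
P(V=0 | obs) = 9/40 / 1/2 = 9/20
P(V=1 | obs) = 1/40 / 1/2 = 1/20
P(V=2 | obs) = 3/20 / 1/2 = 3/10
P(V=3 | obs) = 1/10 / 1/2 = 1/5

P(V = 3 | obs) = 1/5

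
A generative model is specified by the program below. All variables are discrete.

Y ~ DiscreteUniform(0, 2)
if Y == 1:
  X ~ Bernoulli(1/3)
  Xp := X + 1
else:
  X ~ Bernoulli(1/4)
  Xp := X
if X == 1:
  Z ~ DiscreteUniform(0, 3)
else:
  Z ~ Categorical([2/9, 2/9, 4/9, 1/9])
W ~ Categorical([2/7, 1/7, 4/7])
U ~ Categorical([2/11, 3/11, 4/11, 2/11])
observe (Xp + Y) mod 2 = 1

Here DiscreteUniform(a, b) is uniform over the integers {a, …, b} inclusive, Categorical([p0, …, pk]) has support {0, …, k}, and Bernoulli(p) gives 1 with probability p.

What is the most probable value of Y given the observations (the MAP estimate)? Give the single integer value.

Enumerate traces; 144 have nonzero weight after conditioning:
  (Y=0, X=1, Z=0, W=0, U=0) weight 1/924
  (Y=0, X=1, Z=0, W=0, U=1) weight 1/616
  (Y=0, X=1, Z=0, W=0, U=2) weight 1/462
  (Y=0, X=1, Z=0, W=0, U=3) weight 1/924
  (Y=0, X=1, Z=0, W=1, U=0) weight 1/1848
  (Y=0, X=1, Z=0, W=1, U=1) weight 1/1232
  (Y=0, X=1, Z=0, W=1, U=2) weight 1/924
  (Y=0, X=1, Z=0, W=1, U=3) weight 1/1848
  (Y=1, X=1, Z=0, W=0, U=0) weight 1/693
  (Y=2, X=1, Z=0, W=0, U=0) weight 1/924
  … 134 more
Group by Y:
  weight(Y=0) = 1/12
  weight(Y=1) = 1/9
  weight(Y=2) = 1/12
Total weight = 1/12 + 1/9 + 1/12 = 5/18
P(Y=0 | obs) = 1/12 / 5/18 = 3/10
P(Y=1 | obs) = 1/9 / 5/18 = 2/5
P(Y=2 | obs) = 1/12 / 5/18 = 3/10
argmax = 1

argmax_v P(Y = v | obs) = 1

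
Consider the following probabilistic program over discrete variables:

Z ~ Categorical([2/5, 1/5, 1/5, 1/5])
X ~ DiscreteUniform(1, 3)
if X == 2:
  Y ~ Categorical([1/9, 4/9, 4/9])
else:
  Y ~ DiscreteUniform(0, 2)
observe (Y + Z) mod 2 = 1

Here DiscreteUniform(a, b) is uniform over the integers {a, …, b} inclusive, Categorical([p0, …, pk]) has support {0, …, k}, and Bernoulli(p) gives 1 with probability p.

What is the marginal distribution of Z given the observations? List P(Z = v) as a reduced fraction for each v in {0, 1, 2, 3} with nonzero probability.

Enumerate traces; 18 have nonzero weight after conditioning:
  (Z=0, X=1, Y=1) weight 2/45
  (Z=0, X=2, Y=1) weight 8/135
  (Z=0, X=3, Y=1) weight 2/45
  (Z=1, X=1, Y=0) weight 1/45
  (Z=1, X=1, Y=2) weight 1/45
  (Z=1, X=2, Y=0) weight 1/135
  (Z=1, X=2, Y=2) weight 4/135
  (Z=1, X=3, Y=0) weight 1/45
  (Z=2, X=1, Y=1) weight 1/45
  (Z=3, X=1, Y=0) weight 1/45
  … 8 more
Group by Z:
  weight(Z=0) = 4/27
  weight(Z=1) = 17/135
  weight(Z=2) = 2/27
  weight(Z=3) = 17/135
Total weight = 4/27 + 17/135 + 2/27 + 17/135 = 64/135
P(Z=0 | obs) = 4/27 / 64/135 = 5/16
P(Z=1 | obs) = 17/135 / 64/135 = 17/64
P(Z=2 | obs) = 2/27 / 64/135 = 5/32
P(Z=3 | obs) = 17/135 / 64/135 = 17/64

P(Z=0) = 5/16, P(Z=1) = 17/64, P(Z=2) = 5/32, P(Z=3) = 17/64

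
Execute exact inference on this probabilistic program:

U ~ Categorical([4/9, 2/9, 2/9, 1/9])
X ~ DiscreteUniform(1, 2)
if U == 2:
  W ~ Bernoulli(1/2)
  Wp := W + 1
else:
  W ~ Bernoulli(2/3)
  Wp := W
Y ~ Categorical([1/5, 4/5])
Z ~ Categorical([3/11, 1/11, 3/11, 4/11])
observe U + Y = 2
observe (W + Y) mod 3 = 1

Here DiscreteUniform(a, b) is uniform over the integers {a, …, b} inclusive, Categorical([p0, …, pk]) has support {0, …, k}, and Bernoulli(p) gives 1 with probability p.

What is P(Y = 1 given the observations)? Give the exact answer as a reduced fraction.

P(Y = 1 | obs) = 8/11

Enumerate traces; 16 have nonzero weight after conditioning:
  (U=1, X=1, W=0, Y=1, Z=0) weight 4/495
  (U=1, X=1, W=0, Y=1, Z=1) weight 4/1485
  (U=1, X=1, W=0, Y=1, Z=2) weight 4/495
  (U=1, X=1, W=0, Y=1, Z=3) weight 16/1485
  (U=1, X=2, W=0, Y=1, Z=0) weight 4/495
  (U=1, X=2, W=0, Y=1, Z=1) weight 4/1485
  (U=1, X=2, W=0, Y=1, Z=2) weight 4/495
  (U=1, X=2, W=0, Y=1, Z=3) weight 16/1485
  (U=2, X=1, W=1, Y=0, Z=0) weight 1/330
  … 7 more
Group by Y:
  weight(Y=0) = 1/45
  weight(Y=1) = 8/135
Total weight = 1/45 + 8/135 = 11/135
P(Y=0 | obs) = 1/45 / 11/135 = 3/11
P(Y=1 | obs) = 8/135 / 11/135 = 8/11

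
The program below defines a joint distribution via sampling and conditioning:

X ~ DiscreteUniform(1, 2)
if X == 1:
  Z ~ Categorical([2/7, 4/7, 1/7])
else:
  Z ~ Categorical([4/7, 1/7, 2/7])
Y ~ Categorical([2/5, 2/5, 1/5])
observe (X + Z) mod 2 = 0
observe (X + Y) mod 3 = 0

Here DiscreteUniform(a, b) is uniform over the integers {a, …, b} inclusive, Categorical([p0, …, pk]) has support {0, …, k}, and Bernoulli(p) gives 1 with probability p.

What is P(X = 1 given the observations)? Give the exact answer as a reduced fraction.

P(X = 1 | obs) = 1/4

Enumerate traces; 3 have nonzero weight after conditioning:
  (X=1, Z=1, Y=2) weight 2/35
  (X=2, Z=0, Y=1) weight 4/35
  (X=2, Z=2, Y=1) weight 2/35
Group by X:
  weight(X=1) = 2/35
  weight(X=2) = 6/35
Total weight = 2/35 + 6/35 = 8/35
P(X=1 | obs) = 2/35 / 8/35 = 1/4
P(X=2 | obs) = 6/35 / 8/35 = 3/4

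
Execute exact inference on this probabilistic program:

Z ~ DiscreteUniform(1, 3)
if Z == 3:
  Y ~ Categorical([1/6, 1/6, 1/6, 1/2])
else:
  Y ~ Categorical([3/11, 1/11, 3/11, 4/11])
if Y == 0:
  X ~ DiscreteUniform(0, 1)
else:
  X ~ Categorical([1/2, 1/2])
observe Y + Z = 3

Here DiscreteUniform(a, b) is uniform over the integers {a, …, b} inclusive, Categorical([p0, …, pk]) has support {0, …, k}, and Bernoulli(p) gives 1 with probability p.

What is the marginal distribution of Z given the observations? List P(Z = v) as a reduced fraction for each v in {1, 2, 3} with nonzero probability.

Enumerate traces; 6 have nonzero weight after conditioning:
  (Z=1, Y=2, X=0) weight 1/22
  (Z=1, Y=2, X=1) weight 1/22
  (Z=2, Y=1, X=0) weight 1/66
  (Z=2, Y=1, X=1) weight 1/66
  (Z=3, Y=0, X=0) weight 1/36
  (Z=3, Y=0, X=1) weight 1/36
Group by Z:
  weight(Z=1) = 1/11
  weight(Z=2) = 1/33
  weight(Z=3) = 1/18
Total weight = 1/11 + 1/33 + 1/18 = 35/198
P(Z=1 | obs) = 1/11 / 35/198 = 18/35
P(Z=2 | obs) = 1/33 / 35/198 = 6/35
P(Z=3 | obs) = 1/18 / 35/198 = 11/35

P(Z=1) = 18/35, P(Z=2) = 6/35, P(Z=3) = 11/35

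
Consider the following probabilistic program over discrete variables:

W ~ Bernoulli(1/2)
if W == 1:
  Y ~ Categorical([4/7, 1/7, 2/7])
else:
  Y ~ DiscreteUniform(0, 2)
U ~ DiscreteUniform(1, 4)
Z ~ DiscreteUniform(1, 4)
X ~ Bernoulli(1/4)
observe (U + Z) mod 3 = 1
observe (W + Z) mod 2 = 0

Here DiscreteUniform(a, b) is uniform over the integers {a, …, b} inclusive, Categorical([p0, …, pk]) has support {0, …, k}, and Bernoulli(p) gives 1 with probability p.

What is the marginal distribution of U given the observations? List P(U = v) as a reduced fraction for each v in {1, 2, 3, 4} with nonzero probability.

Enumerate traces; 30 have nonzero weight after conditioning:
  (W=0, Y=0, U=2, Z=2, X=0) weight 1/128
  (W=0, Y=0, U=2, Z=2, X=1) weight 1/384
  (W=0, Y=0, U=3, Z=4, X=0) weight 1/128
  (W=0, Y=0, U=3, Z=4, X=1) weight 1/384
  (W=0, Y=1, U=2, Z=2, X=0) weight 1/128
  (W=0, Y=1, U=2, Z=2, X=1) weight 1/384
  (W=0, Y=1, U=3, Z=4, X=0) weight 1/128
  (W=0, Y=1, U=3, Z=4, X=1) weight 1/384
  (W=1, Y=0, U=1, Z=3, X=0) weight 3/224
  (W=1, Y=0, U=4, Z=3, X=0) weight 3/224
  … 20 more
Group by U:
  weight(U=1) = 1/32
  weight(U=2) = 1/32
  weight(U=3) = 1/16
  weight(U=4) = 1/32
Total weight = 1/32 + 1/32 + 1/16 + 1/32 = 5/32
P(U=1 | obs) = 1/32 / 5/32 = 1/5
P(U=2 | obs) = 1/32 / 5/32 = 1/5
P(U=3 | obs) = 1/16 / 5/32 = 2/5
P(U=4 | obs) = 1/32 / 5/32 = 1/5

P(U=1) = 1/5, P(U=2) = 1/5, P(U=3) = 2/5, P(U=4) = 1/5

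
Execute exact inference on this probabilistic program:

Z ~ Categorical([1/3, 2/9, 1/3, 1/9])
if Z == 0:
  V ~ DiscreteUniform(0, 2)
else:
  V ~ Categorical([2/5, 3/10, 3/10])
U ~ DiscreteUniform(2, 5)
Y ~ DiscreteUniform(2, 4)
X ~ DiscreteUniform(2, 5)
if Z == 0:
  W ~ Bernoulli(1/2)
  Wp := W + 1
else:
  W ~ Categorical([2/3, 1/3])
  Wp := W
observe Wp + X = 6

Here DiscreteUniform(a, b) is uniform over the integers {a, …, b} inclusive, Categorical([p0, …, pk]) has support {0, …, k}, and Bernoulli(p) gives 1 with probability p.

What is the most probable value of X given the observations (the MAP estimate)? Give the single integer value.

Enumerate traces; 180 have nonzero weight after conditioning:
  (Z=0, V=0, U=2, Y=2, X=4, W=1) weight 1/864
  (Z=0, V=0, U=2, Y=2, X=5, W=0) weight 1/864
  (Z=0, V=0, U=2, Y=3, X=4, W=1) weight 1/864
  (Z=0, V=0, U=2, Y=3, X=5, W=0) weight 1/864
  (Z=0, V=0, U=2, Y=4, X=4, W=1) weight 1/864
  (Z=0, V=0, U=2, Y=4, X=5, W=0) weight 1/864
  (Z=0, V=0, U=3, Y=2, X=4, W=1) weight 1/864
  (Z=0, V=0, U=3, Y=2, X=5, W=0) weight 1/864
  … 172 more
Group by X:
  weight(X=4) = 1/24
  weight(X=5) = 7/72
Total weight = 1/24 + 7/72 = 5/36
P(X=4 | obs) = 1/24 / 5/36 = 3/10
P(X=5 | obs) = 7/72 / 5/36 = 7/10
argmax = 5

argmax_v P(X = v | obs) = 5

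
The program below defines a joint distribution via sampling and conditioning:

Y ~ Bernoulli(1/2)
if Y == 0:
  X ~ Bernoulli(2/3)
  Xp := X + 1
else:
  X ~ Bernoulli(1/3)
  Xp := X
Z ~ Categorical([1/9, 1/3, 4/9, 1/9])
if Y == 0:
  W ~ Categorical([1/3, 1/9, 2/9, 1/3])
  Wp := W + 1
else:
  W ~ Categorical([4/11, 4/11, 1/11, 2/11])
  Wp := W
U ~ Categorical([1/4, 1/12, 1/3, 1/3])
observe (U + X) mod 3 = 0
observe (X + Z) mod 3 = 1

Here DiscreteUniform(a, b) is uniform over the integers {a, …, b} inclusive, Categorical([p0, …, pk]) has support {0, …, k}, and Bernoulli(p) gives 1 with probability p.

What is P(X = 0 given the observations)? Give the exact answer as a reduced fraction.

Enumerate traces; 32 have nonzero weight after conditioning:
  (Y=0, X=0, Z=1, W=0, U=0) weight 1/216
  (Y=0, X=0, Z=1, W=0, U=3) weight 1/162
  (Y=0, X=0, Z=1, W=1, U=0) weight 1/648
  (Y=0, X=0, Z=1, W=1, U=3) weight 1/486
  (Y=0, X=0, Z=1, W=2, U=0) weight 1/324
  (Y=0, X=0, Z=1, W=2, U=3) weight 1/243
  (Y=0, X=0, Z=1, W=3, U=0) weight 1/216
  (Y=0, X=0, Z=1, W=3, U=3) weight 1/162
  (Y=0, X=1, Z=0, W=0, U=2) weight 1/243
  … 23 more
Group by X:
  weight(X=0) = 7/72
  weight(X=1) = 1/27
Total weight = 7/72 + 1/27 = 29/216
P(X=0 | obs) = 7/72 / 29/216 = 21/29
P(X=1 | obs) = 1/27 / 29/216 = 8/29

P(X = 0 | obs) = 21/29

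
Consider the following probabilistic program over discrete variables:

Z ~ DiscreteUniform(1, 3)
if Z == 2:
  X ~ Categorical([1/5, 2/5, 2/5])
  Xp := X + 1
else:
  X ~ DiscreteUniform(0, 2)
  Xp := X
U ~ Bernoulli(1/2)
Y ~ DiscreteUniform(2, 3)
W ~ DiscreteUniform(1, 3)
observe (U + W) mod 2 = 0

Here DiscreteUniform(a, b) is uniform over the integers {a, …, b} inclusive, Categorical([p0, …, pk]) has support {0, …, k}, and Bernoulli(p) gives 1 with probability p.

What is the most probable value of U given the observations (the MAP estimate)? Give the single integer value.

Enumerate traces; 54 have nonzero weight after conditioning:
  (Z=1, X=0, U=0, Y=2, W=2) weight 1/108
  (Z=1, X=0, U=0, Y=3, W=2) weight 1/108
  (Z=1, X=0, U=1, Y=2, W=1) weight 1/108
  (Z=1, X=0, U=1, Y=2, W=3) weight 1/108
  (Z=1, X=0, U=1, Y=3, W=1) weight 1/108
  (Z=1, X=0, U=1, Y=3, W=3) weight 1/108
  (Z=1, X=1, U=0, Y=2, W=2) weight 1/108
  (Z=1, X=1, U=0, Y=3, W=2) weight 1/108
  … 46 more
Group by U:
  weight(U=0) = 1/6
  weight(U=1) = 1/3
Total weight = 1/6 + 1/3 = 1/2
P(U=0 | obs) = 1/6 / 1/2 = 1/3
P(U=1 | obs) = 1/3 / 1/2 = 2/3
argmax = 1

argmax_v P(U = v | obs) = 1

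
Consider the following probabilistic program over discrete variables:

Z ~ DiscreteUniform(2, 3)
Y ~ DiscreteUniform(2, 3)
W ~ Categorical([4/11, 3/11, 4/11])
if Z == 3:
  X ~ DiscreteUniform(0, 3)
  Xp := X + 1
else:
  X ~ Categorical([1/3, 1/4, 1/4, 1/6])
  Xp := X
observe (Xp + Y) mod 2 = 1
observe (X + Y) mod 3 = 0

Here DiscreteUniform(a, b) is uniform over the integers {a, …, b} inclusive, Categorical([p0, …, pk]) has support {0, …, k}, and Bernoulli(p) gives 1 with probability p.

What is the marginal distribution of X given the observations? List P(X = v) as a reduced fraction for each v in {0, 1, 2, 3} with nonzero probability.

Enumerate traces; 9 have nonzero weight after conditioning:
  (Z=2, Y=2, W=0, X=1) weight 1/44
  (Z=2, Y=2, W=1, X=1) weight 3/176
  (Z=2, Y=2, W=2, X=1) weight 1/44
  (Z=2, Y=3, W=0, X=0) weight 1/33
  (Z=2, Y=3, W=1, X=0) weight 1/44
  (Z=2, Y=3, W=2, X=0) weight 1/33
  (Z=3, Y=3, W=0, X=3) weight 1/44
  (Z=3, Y=3, W=1, X=3) weight 3/176
  … 1 more
Group by X:
  weight(X=0) = 1/12
  weight(X=1) = 1/16
  weight(X=3) = 1/16
Total weight = 1/12 + 1/16 + 1/16 = 5/24
P(X=0 | obs) = 1/12 / 5/24 = 2/5
P(X=1 | obs) = 1/16 / 5/24 = 3/10
P(X=3 | obs) = 1/16 / 5/24 = 3/10

P(X=0) = 2/5, P(X=1) = 3/10, P(X=3) = 3/10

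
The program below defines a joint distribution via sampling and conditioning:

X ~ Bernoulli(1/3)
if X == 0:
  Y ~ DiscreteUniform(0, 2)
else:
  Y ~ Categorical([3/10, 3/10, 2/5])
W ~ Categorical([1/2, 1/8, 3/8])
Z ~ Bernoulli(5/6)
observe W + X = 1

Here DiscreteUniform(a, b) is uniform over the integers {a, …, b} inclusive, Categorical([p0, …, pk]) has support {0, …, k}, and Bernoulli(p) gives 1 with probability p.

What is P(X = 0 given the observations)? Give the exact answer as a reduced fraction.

P(X = 0 | obs) = 1/3

Enumerate traces; 12 have nonzero weight after conditioning:
  (X=0, Y=0, W=1, Z=0) weight 1/216
  (X=0, Y=0, W=1, Z=1) weight 5/216
  (X=0, Y=1, W=1, Z=0) weight 1/216
  (X=0, Y=1, W=1, Z=1) weight 5/216
  (X=0, Y=2, W=1, Z=0) weight 1/216
  (X=0, Y=2, W=1, Z=1) weight 5/216
  (X=1, Y=0, W=0, Z=0) weight 1/120
  (X=1, Y=0, W=0, Z=1) weight 1/24
  … 4 more
Group by X:
  weight(X=0) = 1/12
  weight(X=1) = 1/6
Total weight = 1/12 + 1/6 = 1/4
P(X=0 | obs) = 1/12 / 1/4 = 1/3
P(X=1 | obs) = 1/6 / 1/4 = 2/3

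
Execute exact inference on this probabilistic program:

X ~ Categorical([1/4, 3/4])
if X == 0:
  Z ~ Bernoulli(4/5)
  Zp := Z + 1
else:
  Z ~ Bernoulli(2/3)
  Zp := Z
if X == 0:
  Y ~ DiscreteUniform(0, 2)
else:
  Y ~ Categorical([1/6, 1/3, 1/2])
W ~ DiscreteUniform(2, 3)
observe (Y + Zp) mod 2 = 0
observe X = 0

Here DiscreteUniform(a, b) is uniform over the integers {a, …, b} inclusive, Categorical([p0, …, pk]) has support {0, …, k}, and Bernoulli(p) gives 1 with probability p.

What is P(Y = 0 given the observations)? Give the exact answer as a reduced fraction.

P(Y = 0 | obs) = 4/9

Enumerate traces; 6 have nonzero weight after conditioning:
  (X=0, Z=0, Y=1, W=2) weight 1/120
  (X=0, Z=0, Y=1, W=3) weight 1/120
  (X=0, Z=1, Y=0, W=2) weight 1/30
  (X=0, Z=1, Y=0, W=3) weight 1/30
  (X=0, Z=1, Y=2, W=2) weight 1/30
  (X=0, Z=1, Y=2, W=3) weight 1/30
Group by Y:
  weight(Y=0) = 1/15
  weight(Y=1) = 1/60
  weight(Y=2) = 1/15
Total weight = 1/15 + 1/60 + 1/15 = 3/20
P(Y=0 | obs) = 1/15 / 3/20 = 4/9
P(Y=1 | obs) = 1/60 / 3/20 = 1/9
P(Y=2 | obs) = 1/15 / 3/20 = 4/9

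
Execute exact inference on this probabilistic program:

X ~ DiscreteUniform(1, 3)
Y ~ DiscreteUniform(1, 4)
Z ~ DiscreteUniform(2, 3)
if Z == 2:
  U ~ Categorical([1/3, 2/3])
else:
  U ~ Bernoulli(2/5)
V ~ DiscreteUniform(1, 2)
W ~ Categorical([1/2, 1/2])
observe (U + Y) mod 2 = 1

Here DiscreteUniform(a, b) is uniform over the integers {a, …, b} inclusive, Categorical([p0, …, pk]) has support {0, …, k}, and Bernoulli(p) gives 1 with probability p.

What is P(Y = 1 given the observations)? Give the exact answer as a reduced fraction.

Enumerate traces; 96 have nonzero weight after conditioning:
  (X=1, Y=1, Z=2, U=0, V=1, W=0) weight 1/288
  (X=1, Y=1, Z=2, U=0, V=1, W=1) weight 1/288
  (X=1, Y=1, Z=2, U=0, V=2, W=0) weight 1/288
  (X=1, Y=1, Z=2, U=0, V=2, W=1) weight 1/288
  (X=1, Y=1, Z=3, U=0, V=1, W=0) weight 1/160
  (X=1, Y=1, Z=3, U=0, V=1, W=1) weight 1/160
  (X=1, Y=1, Z=3, U=0, V=2, W=0) weight 1/160
  (X=1, Y=1, Z=3, U=0, V=2, W=1) weight 1/160
  (X=1, Y=2, Z=2, U=1, V=1, W=0) weight 1/144
  (X=1, Y=3, Z=2, U=0, V=1, W=0) weight 1/288
  … 86 more
Group by Y:
  weight(Y=1) = 7/60
  weight(Y=2) = 2/15
  weight(Y=3) = 7/60
  weight(Y=4) = 2/15
Total weight = 7/60 + 2/15 + 7/60 + 2/15 = 1/2
P(Y=1 | obs) = 7/60 / 1/2 = 7/30
P(Y=2 | obs) = 2/15 / 1/2 = 4/15
P(Y=3 | obs) = 7/60 / 1/2 = 7/30
P(Y=4 | obs) = 2/15 / 1/2 = 4/15

P(Y = 1 | obs) = 7/30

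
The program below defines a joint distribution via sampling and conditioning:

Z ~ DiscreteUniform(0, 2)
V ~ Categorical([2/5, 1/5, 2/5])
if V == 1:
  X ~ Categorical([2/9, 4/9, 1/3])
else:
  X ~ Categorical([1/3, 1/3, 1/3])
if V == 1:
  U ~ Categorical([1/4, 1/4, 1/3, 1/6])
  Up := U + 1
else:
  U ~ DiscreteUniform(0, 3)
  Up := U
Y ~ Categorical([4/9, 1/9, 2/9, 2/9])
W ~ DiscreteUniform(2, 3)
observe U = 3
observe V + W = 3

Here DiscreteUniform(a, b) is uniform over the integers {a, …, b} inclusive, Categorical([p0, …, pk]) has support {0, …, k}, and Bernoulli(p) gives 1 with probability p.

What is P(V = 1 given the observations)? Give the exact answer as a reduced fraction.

P(V = 1 | obs) = 1/4

Enumerate traces; 72 have nonzero weight after conditioning:
  (Z=0, V=0, X=0, U=3, Y=0, W=3) weight 1/405
  (Z=0, V=0, X=0, U=3, Y=1, W=3) weight 1/1620
  (Z=0, V=0, X=0, U=3, Y=2, W=3) weight 1/810
  (Z=0, V=0, X=0, U=3, Y=3, W=3) weight 1/810
  (Z=0, V=0, X=1, U=3, Y=0, W=3) weight 1/405
  (Z=0, V=0, X=1, U=3, Y=1, W=3) weight 1/1620
  (Z=0, V=0, X=1, U=3, Y=2, W=3) weight 1/810
  (Z=0, V=0, X=1, U=3, Y=3, W=3) weight 1/810
  (Z=0, V=1, X=0, U=3, Y=0, W=2) weight 2/3645
  … 63 more
Group by V:
  weight(V=0) = 1/20
  weight(V=1) = 1/60
Total weight = 1/20 + 1/60 = 1/15
P(V=0 | obs) = 1/20 / 1/15 = 3/4
P(V=1 | obs) = 1/60 / 1/15 = 1/4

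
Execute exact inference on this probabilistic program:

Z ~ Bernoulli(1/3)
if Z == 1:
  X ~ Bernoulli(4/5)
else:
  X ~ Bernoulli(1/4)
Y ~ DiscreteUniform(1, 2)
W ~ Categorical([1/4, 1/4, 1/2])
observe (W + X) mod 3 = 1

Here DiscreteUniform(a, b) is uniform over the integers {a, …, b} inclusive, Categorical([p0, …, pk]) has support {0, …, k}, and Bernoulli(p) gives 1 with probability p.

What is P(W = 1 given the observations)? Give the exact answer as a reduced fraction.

Enumerate traces; 8 have nonzero weight after conditioning:
  (Z=0, X=0, Y=1, W=1) weight 1/16
  (Z=0, X=0, Y=2, W=1) weight 1/16
  (Z=0, X=1, Y=1, W=0) weight 1/48
  (Z=0, X=1, Y=2, W=0) weight 1/48
  (Z=1, X=0, Y=1, W=1) weight 1/120
  (Z=1, X=0, Y=2, W=1) weight 1/120
  (Z=1, X=1, Y=1, W=0) weight 1/30
  (Z=1, X=1, Y=2, W=0) weight 1/30
Group by W:
  weight(W=0) = 13/120
  weight(W=1) = 17/120
Total weight = 13/120 + 17/120 = 1/4
P(W=0 | obs) = 13/120 / 1/4 = 13/30
P(W=1 | obs) = 17/120 / 1/4 = 17/30

P(W = 1 | obs) = 17/30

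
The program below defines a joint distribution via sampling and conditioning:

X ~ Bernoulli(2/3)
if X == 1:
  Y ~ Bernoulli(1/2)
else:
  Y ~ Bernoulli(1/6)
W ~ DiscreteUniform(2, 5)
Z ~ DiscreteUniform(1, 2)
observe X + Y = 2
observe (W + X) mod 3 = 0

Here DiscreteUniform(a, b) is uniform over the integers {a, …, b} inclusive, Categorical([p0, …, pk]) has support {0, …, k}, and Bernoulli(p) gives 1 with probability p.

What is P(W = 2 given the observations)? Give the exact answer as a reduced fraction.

P(W = 2 | obs) = 1/2

Enumerate traces; 4 have nonzero weight after conditioning:
  (X=1, Y=1, W=2, Z=1) weight 1/24
  (X=1, Y=1, W=2, Z=2) weight 1/24
  (X=1, Y=1, W=5, Z=1) weight 1/24
  (X=1, Y=1, W=5, Z=2) weight 1/24
Group by W:
  weight(W=2) = 1/12
  weight(W=5) = 1/12
Total weight = 1/12 + 1/12 = 1/6
P(W=2 | obs) = 1/12 / 1/6 = 1/2
P(W=5 | obs) = 1/12 / 1/6 = 1/2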